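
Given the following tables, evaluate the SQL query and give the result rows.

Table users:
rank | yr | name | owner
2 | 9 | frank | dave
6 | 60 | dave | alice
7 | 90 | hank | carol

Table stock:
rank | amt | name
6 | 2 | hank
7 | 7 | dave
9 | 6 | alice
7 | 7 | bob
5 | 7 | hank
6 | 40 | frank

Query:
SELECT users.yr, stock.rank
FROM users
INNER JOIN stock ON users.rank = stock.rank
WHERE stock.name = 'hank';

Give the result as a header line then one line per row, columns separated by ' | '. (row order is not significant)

After JOIN stock (4 rows):
users.rank | users.yr | users.name | users.owner | stock.rank | stock.amt | stock.name
6 | 60 | dave | alice | 6 | 2 | hank
6 | 60 | dave | alice | 6 | 40 | frank
7 | 90 | hank | carol | 7 | 7 | dave
7 | 90 | hank | carol | 7 | 7 | bob
After WHERE (1 rows):
users.rank | users.yr | users.name | users.owner | stock.rank | stock.amt | stock.name
6 | 60 | dave | alice | 6 | 2 | hank
After SELECT (1 rows):
users.yr | stock.rank
60 | 6

== RESULT ==
users.yr | stock.rank
60 | 6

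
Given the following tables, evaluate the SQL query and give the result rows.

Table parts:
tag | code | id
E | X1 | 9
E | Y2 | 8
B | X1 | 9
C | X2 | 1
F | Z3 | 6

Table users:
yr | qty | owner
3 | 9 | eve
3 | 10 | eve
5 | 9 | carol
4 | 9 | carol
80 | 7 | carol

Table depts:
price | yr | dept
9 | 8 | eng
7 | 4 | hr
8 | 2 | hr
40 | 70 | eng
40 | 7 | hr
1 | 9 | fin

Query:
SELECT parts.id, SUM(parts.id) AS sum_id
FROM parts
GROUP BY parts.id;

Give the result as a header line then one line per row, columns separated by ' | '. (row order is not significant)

== RESULT ==
parts.id | sum_id
9 | 18
8 | 8
1 | 1
6 | 6

Derivation:
After GROUP BY (4 rows):
parts.id | sum_id
9 | 18
8 | 8
1 | 1
6 | 6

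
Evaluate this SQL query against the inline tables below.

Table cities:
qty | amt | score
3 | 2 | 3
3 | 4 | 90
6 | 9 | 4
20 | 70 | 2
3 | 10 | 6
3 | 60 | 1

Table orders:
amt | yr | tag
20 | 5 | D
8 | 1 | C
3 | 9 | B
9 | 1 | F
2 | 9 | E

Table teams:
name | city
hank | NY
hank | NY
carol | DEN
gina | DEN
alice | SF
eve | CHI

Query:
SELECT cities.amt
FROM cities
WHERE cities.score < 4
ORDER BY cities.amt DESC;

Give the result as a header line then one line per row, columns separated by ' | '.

== RESULT ==
cities.amt
70
60
2

Derivation:
After WHERE (3 rows):
cities.qty | cities.amt | cities.score
3 | 2 | 3
20 | 70 | 2
3 | 60 | 1
After SELECT (3 rows):
cities.amt
2
70
60
After ORDER BY (3 rows):
cities.amt
70
60
2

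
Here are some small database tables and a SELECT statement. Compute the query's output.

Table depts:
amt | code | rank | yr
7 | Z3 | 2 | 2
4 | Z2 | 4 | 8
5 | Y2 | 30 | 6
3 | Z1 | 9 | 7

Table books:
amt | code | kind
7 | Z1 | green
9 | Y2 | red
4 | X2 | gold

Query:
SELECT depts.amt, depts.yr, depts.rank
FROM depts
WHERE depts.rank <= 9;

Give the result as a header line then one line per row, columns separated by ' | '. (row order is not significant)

== RESULT ==
depts.amt | depts.yr | depts.rank
7 | 2 | 2
4 | 8 | 4
3 | 7 | 9

Derivation:
After WHERE (3 rows):
depts.amt | depts.code | depts.rank | depts.yr
7 | Z3 | 2 | 2
4 | Z2 | 4 | 8
3 | Z1 | 9 | 7
After SELECT (3 rows):
depts.amt | depts.yr | depts.rank
7 | 2 | 2
4 | 8 | 4
3 | 7 | 9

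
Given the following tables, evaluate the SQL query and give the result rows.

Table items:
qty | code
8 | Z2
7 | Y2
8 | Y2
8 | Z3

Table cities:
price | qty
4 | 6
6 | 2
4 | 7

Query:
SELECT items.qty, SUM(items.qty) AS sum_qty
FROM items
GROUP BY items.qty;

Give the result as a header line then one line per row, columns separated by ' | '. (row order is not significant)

== RESULT ==
items.qty | sum_qty
8 | 24
7 | 7

Derivation:
After GROUP BY (2 rows):
items.qty | sum_qty
8 | 24
7 | 7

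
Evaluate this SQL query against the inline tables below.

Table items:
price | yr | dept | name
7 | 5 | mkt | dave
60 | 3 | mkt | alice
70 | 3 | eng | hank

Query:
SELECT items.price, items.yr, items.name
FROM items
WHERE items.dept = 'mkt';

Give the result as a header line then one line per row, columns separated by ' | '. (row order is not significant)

After WHERE (2 rows):
items.price | items.yr | items.dept | items.name
7 | 5 | mkt | dave
60 | 3 | mkt | alice
After SELECT (2 rows):
items.price | items.yr | items.name
7 | 5 | dave
60 | 3 | alice

== RESULT ==
items.price | items.yr | items.name
7 | 5 | dave
60 | 3 | alice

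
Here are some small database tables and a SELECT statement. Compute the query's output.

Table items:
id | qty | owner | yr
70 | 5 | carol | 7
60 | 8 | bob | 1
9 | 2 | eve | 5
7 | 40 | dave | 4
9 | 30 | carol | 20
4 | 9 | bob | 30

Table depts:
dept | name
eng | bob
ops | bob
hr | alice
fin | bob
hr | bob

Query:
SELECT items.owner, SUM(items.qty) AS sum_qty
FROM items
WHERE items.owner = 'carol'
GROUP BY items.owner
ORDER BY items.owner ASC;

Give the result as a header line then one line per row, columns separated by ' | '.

== RESULT ==
items.owner | sum_qty
carol | 35

Derivation:
After WHERE (2 rows):
items.id | items.qty | items.owner | items.yr
70 | 5 | carol | 7
9 | 30 | carol | 20
After GROUP BY (1 rows):
items.owner | sum_qty
carol | 35
After ORDER BY (1 rows):
items.owner | sum_qty
carol | 35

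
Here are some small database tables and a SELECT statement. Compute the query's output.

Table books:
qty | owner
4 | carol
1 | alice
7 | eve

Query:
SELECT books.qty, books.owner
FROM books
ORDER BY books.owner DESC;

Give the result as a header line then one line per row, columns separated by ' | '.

== RESULT ==
books.qty | books.owner
7 | eve
4 | carol
1 | alice

Derivation:
After SELECT (3 rows):
books.qty | books.owner
4 | carol
1 | alice
7 | eve
After ORDER BY (3 rows):
books.qty | books.owner
7 | eve
4 | carol
1 | alice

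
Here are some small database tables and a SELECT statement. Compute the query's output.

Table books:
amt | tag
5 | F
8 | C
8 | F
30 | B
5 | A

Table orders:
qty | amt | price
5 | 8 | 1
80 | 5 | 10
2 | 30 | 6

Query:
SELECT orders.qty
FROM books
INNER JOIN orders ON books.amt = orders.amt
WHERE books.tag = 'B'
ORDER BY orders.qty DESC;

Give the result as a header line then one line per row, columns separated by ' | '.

After JOIN orders (5 rows):
books.amt | books.tag | orders.qty | orders.amt | orders.price
5 | F | 80 | 5 | 10
8 | C | 5 | 8 | 1
8 | F | 5 | 8 | 1
30 | B | 2 | 30 | 6
5 | A | 80 | 5 | 10
After WHERE (1 rows):
books.amt | books.tag | orders.qty | orders.amt | orders.price
30 | B | 2 | 30 | 6
After SELECT (1 rows):
orders.qty
2
After ORDER BY (1 rows):
orders.qty
2

== RESULT ==
orders.qty
2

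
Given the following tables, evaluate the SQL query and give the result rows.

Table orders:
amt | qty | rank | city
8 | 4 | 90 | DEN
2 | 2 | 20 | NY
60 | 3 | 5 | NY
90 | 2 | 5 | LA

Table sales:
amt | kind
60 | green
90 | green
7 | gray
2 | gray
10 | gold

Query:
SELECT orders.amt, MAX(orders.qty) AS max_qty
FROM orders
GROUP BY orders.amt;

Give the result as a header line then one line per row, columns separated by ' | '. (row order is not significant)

After GROUP BY (4 rows):
orders.amt | max_qty
8 | 4
2 | 2
60 | 3
90 | 2

== RESULT ==
orders.amt | max_qty
8 | 4
2 | 2
60 | 3
90 | 2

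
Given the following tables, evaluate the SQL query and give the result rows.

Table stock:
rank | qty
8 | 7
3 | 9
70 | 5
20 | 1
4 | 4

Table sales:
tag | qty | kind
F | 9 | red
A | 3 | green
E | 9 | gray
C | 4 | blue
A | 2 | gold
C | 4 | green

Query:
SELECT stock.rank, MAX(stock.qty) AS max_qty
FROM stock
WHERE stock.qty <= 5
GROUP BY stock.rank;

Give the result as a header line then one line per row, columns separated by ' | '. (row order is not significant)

== RESULT ==
stock.rank | max_qty
70 | 5
20 | 1
4 | 4

Derivation:
After WHERE (3 rows):
stock.rank | stock.qty
70 | 5
20 | 1
4 | 4
After GROUP BY (3 rows):
stock.rank | max_qty
70 | 5
20 | 1
4 | 4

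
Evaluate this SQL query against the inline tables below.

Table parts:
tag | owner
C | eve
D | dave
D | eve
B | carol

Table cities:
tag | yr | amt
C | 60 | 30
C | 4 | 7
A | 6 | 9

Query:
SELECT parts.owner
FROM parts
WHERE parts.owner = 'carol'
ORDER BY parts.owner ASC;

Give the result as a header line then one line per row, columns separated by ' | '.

After WHERE (1 rows):
parts.tag | parts.owner
B | carol
After SELECT (1 rows):
parts.owner
carol
After ORDER BY (1 rows):
parts.owner
carol

== RESULT ==
parts.owner
carol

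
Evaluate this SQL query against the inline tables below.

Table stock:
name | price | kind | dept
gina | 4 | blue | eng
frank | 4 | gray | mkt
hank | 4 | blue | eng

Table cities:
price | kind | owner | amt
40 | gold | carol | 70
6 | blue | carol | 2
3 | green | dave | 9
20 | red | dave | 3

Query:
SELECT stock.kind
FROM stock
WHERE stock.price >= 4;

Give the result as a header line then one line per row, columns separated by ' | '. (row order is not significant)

After WHERE (3 rows):
stock.name | stock.price | stock.kind | stock.dept
gina | 4 | blue | eng
frank | 4 | gray | mkt
hank | 4 | blue | eng
After SELECT (3 rows):
stock.kind
blue
gray
blue

== RESULT ==
stock.kind
blue
gray
blue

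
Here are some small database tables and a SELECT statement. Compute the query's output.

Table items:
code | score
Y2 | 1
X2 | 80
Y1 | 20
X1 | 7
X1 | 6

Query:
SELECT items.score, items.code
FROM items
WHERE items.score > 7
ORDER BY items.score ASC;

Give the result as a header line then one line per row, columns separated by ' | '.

After WHERE (2 rows):
items.code | items.score
X2 | 80
Y1 | 20
After SELECT (2 rows):
items.score | items.code
80 | X2
20 | Y1
After ORDER BY (2 rows):
items.score | items.code
20 | Y1
80 | X2

== RESULT ==
items.score | items.code
20 | Y1
80 | X2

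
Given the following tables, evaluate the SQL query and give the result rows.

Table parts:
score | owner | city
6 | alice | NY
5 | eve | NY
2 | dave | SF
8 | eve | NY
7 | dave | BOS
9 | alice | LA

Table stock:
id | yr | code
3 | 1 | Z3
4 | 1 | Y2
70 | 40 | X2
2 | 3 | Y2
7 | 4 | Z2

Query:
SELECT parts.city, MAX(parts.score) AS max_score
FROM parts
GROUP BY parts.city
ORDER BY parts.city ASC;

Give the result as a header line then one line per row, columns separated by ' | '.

== RESULT ==
parts.city | max_score
BOS | 7
LA | 9
NY | 8
SF | 2

Derivation:
After GROUP BY (4 rows):
parts.city | max_score
NY | 8
SF | 2
BOS | 7
LA | 9
After ORDER BY (4 rows):
parts.city | max_score
BOS | 7
LA | 9
NY | 8
SF | 2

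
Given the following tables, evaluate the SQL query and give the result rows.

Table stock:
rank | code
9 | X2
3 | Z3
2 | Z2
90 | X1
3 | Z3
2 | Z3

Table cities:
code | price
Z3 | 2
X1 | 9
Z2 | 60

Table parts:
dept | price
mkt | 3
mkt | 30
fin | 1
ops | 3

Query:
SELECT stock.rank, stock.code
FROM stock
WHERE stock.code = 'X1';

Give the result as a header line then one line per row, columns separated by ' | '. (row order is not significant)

== RESULT ==
stock.rank | stock.code
90 | X1

Derivation:
After WHERE (1 rows):
stock.rank | stock.code
90 | X1
After SELECT (1 rows):
stock.rank | stock.code
90 | X1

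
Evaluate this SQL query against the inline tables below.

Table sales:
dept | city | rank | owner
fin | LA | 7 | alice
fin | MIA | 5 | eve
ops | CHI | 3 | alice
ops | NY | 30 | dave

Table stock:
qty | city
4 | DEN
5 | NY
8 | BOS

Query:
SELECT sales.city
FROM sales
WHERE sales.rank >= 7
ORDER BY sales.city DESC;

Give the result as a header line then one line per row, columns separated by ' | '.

== RESULT ==
sales.city
NY
LA

Derivation:
After WHERE (2 rows):
sales.dept | sales.city | sales.rank | sales.owner
fin | LA | 7 | alice
ops | NY | 30 | dave
After SELECT (2 rows):
sales.city
LA
NY
After ORDER BY (2 rows):
sales.city
NY
LA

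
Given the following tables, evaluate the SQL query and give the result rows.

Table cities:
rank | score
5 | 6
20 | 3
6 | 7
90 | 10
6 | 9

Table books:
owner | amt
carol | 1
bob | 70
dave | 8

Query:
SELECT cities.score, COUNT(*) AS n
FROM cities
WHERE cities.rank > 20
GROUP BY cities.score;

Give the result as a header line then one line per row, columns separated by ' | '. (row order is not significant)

== RESULT ==
cities.score | n
10 | 1

Derivation:
After WHERE (1 rows):
cities.rank | cities.score
90 | 10
After GROUP BY (1 rows):
cities.score | n
10 | 1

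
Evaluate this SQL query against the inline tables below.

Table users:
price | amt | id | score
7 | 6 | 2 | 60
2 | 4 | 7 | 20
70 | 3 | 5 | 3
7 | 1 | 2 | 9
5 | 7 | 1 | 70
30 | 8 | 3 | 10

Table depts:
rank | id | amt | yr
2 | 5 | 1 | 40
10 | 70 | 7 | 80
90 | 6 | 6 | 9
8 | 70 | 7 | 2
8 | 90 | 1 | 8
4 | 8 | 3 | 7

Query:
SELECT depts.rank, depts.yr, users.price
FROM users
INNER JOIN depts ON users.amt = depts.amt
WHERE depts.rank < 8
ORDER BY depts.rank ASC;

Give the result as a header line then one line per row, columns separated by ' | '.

After JOIN depts (6 rows):
users.price | users.amt | users.id | users.score | depts.rank | depts.id | depts.amt | depts.yr
7 | 6 | 2 | 60 | 90 | 6 | 6 | 9
70 | 3 | 5 | 3 | 4 | 8 | 3 | 7
7 | 1 | 2 | 9 | 2 | 5 | 1 | 40
7 | 1 | 2 | 9 | 8 | 90 | 1 | 8
5 | 7 | 1 | 70 | 10 | 70 | 7 | 80
5 | 7 | 1 | 70 | 8 | 70 | 7 | 2
After WHERE (2 rows):
users.price | users.amt | users.id | users.score | depts.rank | depts.id | depts.amt | depts.yr
70 | 3 | 5 | 3 | 4 | 8 | 3 | 7
7 | 1 | 2 | 9 | 2 | 5 | 1 | 40
After SELECT (2 rows):
depts.rank | depts.yr | users.price
4 | 7 | 70
2 | 40 | 7
After ORDER BY (2 rows):
depts.rank | depts.yr | users.price
2 | 40 | 7
4 | 7 | 70

== RESULT ==
depts.rank | depts.yr | users.price
2 | 40 | 7
4 | 7 | 70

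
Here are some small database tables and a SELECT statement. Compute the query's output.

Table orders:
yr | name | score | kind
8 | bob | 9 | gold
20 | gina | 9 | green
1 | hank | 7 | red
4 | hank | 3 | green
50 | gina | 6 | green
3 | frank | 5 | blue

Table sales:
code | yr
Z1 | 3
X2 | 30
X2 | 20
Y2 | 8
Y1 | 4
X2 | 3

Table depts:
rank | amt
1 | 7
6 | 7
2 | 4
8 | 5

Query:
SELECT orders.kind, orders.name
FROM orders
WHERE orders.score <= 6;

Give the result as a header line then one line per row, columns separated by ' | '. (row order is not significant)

== RESULT ==
orders.kind | orders.name
green | hank
green | gina
blue | frank

Derivation:
After WHERE (3 rows):
orders.yr | orders.name | orders.score | orders.kind
4 | hank | 3 | green
50 | gina | 6 | green
3 | frank | 5 | blue
After SELECT (3 rows):
orders.kind | orders.name
green | hank
green | gina
blue | frank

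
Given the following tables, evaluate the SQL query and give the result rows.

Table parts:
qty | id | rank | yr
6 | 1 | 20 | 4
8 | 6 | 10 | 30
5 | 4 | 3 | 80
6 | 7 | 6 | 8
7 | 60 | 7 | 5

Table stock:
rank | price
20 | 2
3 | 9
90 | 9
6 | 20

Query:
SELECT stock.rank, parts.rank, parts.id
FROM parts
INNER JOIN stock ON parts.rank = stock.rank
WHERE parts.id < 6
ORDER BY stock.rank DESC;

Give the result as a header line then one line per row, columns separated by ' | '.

After JOIN stock (3 rows):
parts.qty | parts.id | parts.rank | parts.yr | stock.rank | stock.price
6 | 1 | 20 | 4 | 20 | 2
5 | 4 | 3 | 80 | 3 | 9
6 | 7 | 6 | 8 | 6 | 20
After WHERE (2 rows):
parts.qty | parts.id | parts.rank | parts.yr | stock.rank | stock.price
6 | 1 | 20 | 4 | 20 | 2
5 | 4 | 3 | 80 | 3 | 9
After SELECT (2 rows):
stock.rank | parts.rank | parts.id
20 | 20 | 1
3 | 3 | 4
After ORDER BY (2 rows):
stock.rank | parts.rank | parts.id
20 | 20 | 1
3 | 3 | 4

== RESULT ==
stock.rank | parts.rank | parts.id
20 | 20 | 1
3 | 3 | 4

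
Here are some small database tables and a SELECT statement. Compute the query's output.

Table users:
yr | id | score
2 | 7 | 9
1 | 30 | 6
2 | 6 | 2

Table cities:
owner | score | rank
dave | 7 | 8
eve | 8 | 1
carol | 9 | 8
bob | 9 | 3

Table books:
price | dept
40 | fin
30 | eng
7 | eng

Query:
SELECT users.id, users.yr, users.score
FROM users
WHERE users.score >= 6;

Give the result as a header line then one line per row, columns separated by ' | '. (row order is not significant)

== RESULT ==
users.id | users.yr | users.score
7 | 2 | 9
30 | 1 | 6

Derivation:
After WHERE (2 rows):
users.yr | users.id | users.score
2 | 7 | 9
1 | 30 | 6
After SELECT (2 rows):
users.id | users.yr | users.score
7 | 2 | 9
30 | 1 | 6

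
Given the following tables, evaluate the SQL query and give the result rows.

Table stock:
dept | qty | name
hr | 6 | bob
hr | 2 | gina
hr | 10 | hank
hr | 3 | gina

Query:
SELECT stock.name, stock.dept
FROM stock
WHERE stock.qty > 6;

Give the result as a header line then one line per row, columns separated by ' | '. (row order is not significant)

== RESULT ==
stock.name | stock.dept
hank | hr

Derivation:
After WHERE (1 rows):
stock.dept | stock.qty | stock.name
hr | 10 | hank
After SELECT (1 rows):
stock.name | stock.dept
hank | hr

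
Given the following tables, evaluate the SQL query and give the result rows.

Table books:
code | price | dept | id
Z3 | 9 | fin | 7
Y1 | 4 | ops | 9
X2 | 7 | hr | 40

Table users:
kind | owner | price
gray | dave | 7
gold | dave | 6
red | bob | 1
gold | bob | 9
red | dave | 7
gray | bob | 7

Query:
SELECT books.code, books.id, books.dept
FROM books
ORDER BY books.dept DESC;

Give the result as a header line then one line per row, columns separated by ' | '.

After SELECT (3 rows):
books.code | books.id | books.dept
Z3 | 7 | fin
Y1 | 9 | ops
X2 | 40 | hr
After ORDER BY (3 rows):
books.code | books.id | books.dept
Y1 | 9 | ops
X2 | 40 | hr
Z3 | 7 | fin

== RESULT ==
books.code | books.id | books.dept
Y1 | 9 | ops
X2 | 40 | hr
Z3 | 7 | fin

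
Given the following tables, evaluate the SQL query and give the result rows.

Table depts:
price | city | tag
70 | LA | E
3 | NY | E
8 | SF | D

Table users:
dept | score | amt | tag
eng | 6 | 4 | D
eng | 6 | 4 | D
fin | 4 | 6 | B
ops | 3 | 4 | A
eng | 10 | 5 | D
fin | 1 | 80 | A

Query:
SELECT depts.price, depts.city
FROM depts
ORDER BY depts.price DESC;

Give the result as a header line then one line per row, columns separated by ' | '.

After SELECT (3 rows):
depts.price | depts.city
70 | LA
3 | NY
8 | SF
After ORDER BY (3 rows):
depts.price | depts.city
70 | LA
8 | SF
3 | NY

== RESULT ==
depts.price | depts.city
70 | LA
8 | SF
3 | NY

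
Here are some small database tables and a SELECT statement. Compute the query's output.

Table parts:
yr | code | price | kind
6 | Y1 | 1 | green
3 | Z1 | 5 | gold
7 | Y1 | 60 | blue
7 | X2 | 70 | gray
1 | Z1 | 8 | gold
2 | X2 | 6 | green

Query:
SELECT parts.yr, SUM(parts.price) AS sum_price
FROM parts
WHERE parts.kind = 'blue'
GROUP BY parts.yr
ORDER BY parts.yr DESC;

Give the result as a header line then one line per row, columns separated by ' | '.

After WHERE (1 rows):
parts.yr | parts.code | parts.price | parts.kind
7 | Y1 | 60 | blue
After GROUP BY (1 rows):
parts.yr | sum_price
7 | 60
After ORDER BY (1 rows):
parts.yr | sum_price
7 | 60

== RESULT ==
parts.yr | sum_price
7 | 60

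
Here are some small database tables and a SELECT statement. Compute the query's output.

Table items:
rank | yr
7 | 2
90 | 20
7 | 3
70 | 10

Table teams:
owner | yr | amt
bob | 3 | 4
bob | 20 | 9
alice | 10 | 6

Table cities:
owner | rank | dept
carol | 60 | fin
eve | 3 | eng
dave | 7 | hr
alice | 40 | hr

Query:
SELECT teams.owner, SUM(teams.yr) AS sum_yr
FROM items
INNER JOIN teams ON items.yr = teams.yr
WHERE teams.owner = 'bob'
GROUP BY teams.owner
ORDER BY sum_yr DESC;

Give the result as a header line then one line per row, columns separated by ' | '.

== RESULT ==
teams.owner | sum_yr
bob | 23

Derivation:
After JOIN teams (3 rows):
items.rank | items.yr | teams.owner | teams.yr | teams.amt
90 | 20 | bob | 20 | 9
7 | 3 | bob | 3 | 4
70 | 10 | alice | 10 | 6
After WHERE (2 rows):
items.rank | items.yr | teams.owner | teams.yr | teams.amt
90 | 20 | bob | 20 | 9
7 | 3 | bob | 3 | 4
After GROUP BY (1 rows):
teams.owner | sum_yr
bob | 23
After ORDER BY (1 rows):
teams.owner | sum_yr
bob | 23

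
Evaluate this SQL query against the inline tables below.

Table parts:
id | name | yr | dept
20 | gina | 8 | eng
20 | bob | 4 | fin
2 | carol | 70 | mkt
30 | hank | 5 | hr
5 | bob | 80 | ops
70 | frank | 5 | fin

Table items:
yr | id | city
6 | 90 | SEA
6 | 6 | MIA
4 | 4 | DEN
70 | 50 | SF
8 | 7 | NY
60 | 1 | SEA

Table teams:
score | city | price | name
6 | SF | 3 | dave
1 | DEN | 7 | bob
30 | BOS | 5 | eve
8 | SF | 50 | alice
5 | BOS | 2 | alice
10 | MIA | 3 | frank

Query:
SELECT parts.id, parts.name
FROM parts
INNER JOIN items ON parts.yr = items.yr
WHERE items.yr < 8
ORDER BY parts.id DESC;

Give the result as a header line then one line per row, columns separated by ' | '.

== RESULT ==
parts.id | parts.name
20 | bob

Derivation:
After JOIN items (3 rows):
parts.id | parts.name | parts.yr | parts.dept | items.yr | items.id | items.city
20 | gina | 8 | eng | 8 | 7 | NY
20 | bob | 4 | fin | 4 | 4 | DEN
2 | carol | 70 | mkt | 70 | 50 | SF
After WHERE (1 rows):
parts.id | parts.name | parts.yr | parts.dept | items.yr | items.id | items.city
20 | bob | 4 | fin | 4 | 4 | DEN
After SELECT (1 rows):
parts.id | parts.name
20 | bob
After ORDER BY (1 rows):
parts.id | parts.name
20 | bob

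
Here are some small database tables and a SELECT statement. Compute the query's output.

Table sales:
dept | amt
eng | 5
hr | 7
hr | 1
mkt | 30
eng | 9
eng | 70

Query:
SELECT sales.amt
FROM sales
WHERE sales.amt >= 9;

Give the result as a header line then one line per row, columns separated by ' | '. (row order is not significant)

After WHERE (3 rows):
sales.dept | sales.amt
mkt | 30
eng | 9
eng | 70
After SELECT (3 rows):
sales.amt
30
9
70

== RESULT ==
sales.amt
30
9
70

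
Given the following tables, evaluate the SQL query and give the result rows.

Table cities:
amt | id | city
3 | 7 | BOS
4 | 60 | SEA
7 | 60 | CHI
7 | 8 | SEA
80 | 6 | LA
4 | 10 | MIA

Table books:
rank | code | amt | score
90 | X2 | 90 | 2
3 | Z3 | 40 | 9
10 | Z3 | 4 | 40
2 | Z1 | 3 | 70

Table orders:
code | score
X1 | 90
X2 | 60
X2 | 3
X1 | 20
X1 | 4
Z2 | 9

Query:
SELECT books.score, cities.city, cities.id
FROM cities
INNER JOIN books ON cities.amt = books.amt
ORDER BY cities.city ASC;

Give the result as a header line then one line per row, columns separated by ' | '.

== RESULT ==
books.score | cities.city | cities.id
70 | BOS | 7
40 | MIA | 10
40 | SEA | 60

Derivation:
After JOIN books (3 rows):
cities.amt | cities.id | cities.city | books.rank | books.code | books.amt | books.score
3 | 7 | BOS | 2 | Z1 | 3 | 70
4 | 60 | SEA | 10 | Z3 | 4 | 40
4 | 10 | MIA | 10 | Z3 | 4 | 40
After SELECT (3 rows):
books.score | cities.city | cities.id
70 | BOS | 7
40 | SEA | 60
40 | MIA | 10
After ORDER BY (3 rows):
books.score | cities.city | cities.id
70 | BOS | 7
40 | MIA | 10
40 | SEA | 60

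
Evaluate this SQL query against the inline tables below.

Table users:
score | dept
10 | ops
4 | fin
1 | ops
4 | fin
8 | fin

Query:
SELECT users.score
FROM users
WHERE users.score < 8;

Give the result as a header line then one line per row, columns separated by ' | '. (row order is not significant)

After WHERE (3 rows):
users.score | users.dept
4 | fin
1 | ops
4 | fin
After SELECT (3 rows):
users.score
4
1
4

== RESULT ==
users.score
4
1
4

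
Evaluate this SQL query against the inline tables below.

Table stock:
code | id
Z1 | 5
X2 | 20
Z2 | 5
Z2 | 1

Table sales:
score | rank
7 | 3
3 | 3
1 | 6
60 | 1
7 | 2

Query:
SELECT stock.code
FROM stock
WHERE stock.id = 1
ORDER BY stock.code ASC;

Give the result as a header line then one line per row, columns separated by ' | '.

After WHERE (1 rows):
stock.code | stock.id
Z2 | 1
After SELECT (1 rows):
stock.code
Z2
After ORDER BY (1 rows):
stock.code
Z2

== RESULT ==
stock.code
Z2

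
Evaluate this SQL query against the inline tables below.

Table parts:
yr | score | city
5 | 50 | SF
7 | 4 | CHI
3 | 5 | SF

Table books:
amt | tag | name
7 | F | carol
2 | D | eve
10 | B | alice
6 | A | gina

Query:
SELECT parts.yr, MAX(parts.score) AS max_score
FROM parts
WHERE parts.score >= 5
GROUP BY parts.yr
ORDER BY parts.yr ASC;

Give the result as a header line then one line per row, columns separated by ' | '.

After WHERE (2 rows):
parts.yr | parts.score | parts.city
5 | 50 | SF
3 | 5 | SF
After GROUP BY (2 rows):
parts.yr | max_score
5 | 50
3 | 5
After ORDER BY (2 rows):
parts.yr | max_score
3 | 5
5 | 50

== RESULT ==
parts.yr | max_score
3 | 5
5 | 50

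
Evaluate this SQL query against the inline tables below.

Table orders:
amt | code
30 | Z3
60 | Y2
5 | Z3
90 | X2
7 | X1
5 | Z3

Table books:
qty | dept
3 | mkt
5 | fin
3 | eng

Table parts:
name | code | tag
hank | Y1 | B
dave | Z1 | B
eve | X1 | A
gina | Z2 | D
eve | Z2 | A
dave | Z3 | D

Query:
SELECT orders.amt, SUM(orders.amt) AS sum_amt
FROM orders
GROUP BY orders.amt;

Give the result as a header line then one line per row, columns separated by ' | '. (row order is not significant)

After GROUP BY (5 rows):
orders.amt | sum_amt
30 | 30
60 | 60
5 | 10
90 | 90
7 | 7

== RESULT ==
orders.amt | sum_amt
30 | 30
60 | 60
5 | 10
90 | 90
7 | 7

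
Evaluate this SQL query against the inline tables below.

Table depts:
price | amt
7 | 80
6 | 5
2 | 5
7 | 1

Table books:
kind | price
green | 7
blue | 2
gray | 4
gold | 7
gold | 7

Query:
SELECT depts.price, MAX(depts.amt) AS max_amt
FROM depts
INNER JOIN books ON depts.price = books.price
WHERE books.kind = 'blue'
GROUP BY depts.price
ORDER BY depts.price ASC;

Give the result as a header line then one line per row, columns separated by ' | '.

After JOIN books (7 rows):
depts.price | depts.amt | books.kind | books.price
7 | 80 | green | 7
7 | 80 | gold | 7
7 | 80 | gold | 7
2 | 5 | blue | 2
7 | 1 | green | 7
7 | 1 | gold | 7
7 | 1 | gold | 7
After WHERE (1 rows):
depts.price | depts.amt | books.kind | books.price
2 | 5 | blue | 2
After GROUP BY (1 rows):
depts.price | max_amt
2 | 5
After ORDER BY (1 rows):
depts.price | max_amt
2 | 5

== RESULT ==
depts.price | max_amt
2 | 5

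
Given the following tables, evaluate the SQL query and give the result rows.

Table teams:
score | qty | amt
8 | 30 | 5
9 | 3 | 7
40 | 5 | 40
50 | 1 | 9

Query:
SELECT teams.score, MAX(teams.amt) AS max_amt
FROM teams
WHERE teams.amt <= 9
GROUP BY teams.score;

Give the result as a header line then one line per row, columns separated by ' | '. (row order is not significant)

After WHERE (3 rows):
teams.score | teams.qty | teams.amt
8 | 30 | 5
9 | 3 | 7
50 | 1 | 9
After GROUP BY (3 rows):
teams.score | max_amt
8 | 5
9 | 7
50 | 9

== RESULT ==
teams.score | max_amt
8 | 5
9 | 7
50 | 9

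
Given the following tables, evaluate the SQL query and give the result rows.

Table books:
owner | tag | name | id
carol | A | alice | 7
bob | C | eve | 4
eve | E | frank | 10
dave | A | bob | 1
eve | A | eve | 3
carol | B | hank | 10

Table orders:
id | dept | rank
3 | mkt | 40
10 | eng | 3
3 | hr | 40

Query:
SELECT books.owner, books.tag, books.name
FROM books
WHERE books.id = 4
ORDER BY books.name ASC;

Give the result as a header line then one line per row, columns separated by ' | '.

== RESULT ==
books.owner | books.tag | books.name
bob | C | eve

Derivation:
After WHERE (1 rows):
books.owner | books.tag | books.name | books.id
bob | C | eve | 4
After SELECT (1 rows):
books.owner | books.tag | books.name
bob | C | eve
After ORDER BY (1 rows):
books.owner | books.tag | books.name
bob | C | eve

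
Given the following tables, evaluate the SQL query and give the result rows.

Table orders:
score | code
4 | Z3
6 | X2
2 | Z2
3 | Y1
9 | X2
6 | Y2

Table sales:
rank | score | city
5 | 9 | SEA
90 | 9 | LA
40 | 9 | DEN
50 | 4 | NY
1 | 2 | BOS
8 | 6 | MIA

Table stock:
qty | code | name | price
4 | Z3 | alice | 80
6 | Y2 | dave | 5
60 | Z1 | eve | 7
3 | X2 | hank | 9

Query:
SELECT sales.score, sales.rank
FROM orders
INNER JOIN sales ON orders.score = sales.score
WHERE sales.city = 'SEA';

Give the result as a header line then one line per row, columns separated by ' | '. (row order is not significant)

After JOIN sales (7 rows):
orders.score | orders.code | sales.rank | sales.score | sales.city
4 | Z3 | 50 | 4 | NY
6 | X2 | 8 | 6 | MIA
2 | Z2 | 1 | 2 | BOS
9 | X2 | 5 | 9 | SEA
9 | X2 | 90 | 9 | LA
9 | X2 | 40 | 9 | DEN
6 | Y2 | 8 | 6 | MIA
After WHERE (1 rows):
orders.score | orders.code | sales.rank | sales.score | sales.city
9 | X2 | 5 | 9 | SEA
After SELECT (1 rows):
sales.score | sales.rank
9 | 5

== RESULT ==
sales.score | sales.rank
9 | 5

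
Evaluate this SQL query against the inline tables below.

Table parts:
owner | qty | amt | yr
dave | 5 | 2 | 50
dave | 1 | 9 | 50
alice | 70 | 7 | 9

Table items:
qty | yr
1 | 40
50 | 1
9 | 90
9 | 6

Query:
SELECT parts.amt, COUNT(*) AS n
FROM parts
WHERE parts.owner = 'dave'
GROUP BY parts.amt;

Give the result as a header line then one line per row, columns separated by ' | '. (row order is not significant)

After WHERE (2 rows):
parts.owner | parts.qty | parts.amt | parts.yr
dave | 5 | 2 | 50
dave | 1 | 9 | 50
After GROUP BY (2 rows):
parts.amt | n
2 | 1
9 | 1

== RESULT ==
parts.amt | n
2 | 1
9 | 1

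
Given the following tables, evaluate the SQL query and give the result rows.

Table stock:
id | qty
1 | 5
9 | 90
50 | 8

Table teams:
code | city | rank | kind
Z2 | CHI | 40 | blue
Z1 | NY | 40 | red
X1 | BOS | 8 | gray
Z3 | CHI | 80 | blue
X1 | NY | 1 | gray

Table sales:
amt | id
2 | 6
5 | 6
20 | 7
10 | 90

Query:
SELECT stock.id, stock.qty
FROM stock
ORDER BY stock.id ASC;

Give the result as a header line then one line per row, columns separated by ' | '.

After SELECT (3 rows):
stock.id | stock.qty
1 | 5
9 | 90
50 | 8
After ORDER BY (3 rows):
stock.id | stock.qty
1 | 5
9 | 90
50 | 8

== RESULT ==
stock.id | stock.qty
1 | 5
9 | 90
50 | 8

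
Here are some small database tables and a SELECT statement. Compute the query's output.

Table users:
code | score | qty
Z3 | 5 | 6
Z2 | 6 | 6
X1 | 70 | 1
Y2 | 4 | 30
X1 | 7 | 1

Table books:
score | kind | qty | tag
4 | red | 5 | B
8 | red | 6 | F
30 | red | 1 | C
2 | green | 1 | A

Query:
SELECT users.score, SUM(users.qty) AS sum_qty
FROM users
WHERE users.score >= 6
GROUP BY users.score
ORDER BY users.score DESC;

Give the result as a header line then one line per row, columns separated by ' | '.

After WHERE (3 rows):
users.code | users.score | users.qty
Z2 | 6 | 6
X1 | 70 | 1
X1 | 7 | 1
After GROUP BY (3 rows):
users.score | sum_qty
6 | 6
70 | 1
7 | 1
After ORDER BY (3 rows):
users.score | sum_qty
70 | 1
7 | 1
6 | 6

== RESULT ==
users.score | sum_qty
70 | 1
7 | 1
6 | 6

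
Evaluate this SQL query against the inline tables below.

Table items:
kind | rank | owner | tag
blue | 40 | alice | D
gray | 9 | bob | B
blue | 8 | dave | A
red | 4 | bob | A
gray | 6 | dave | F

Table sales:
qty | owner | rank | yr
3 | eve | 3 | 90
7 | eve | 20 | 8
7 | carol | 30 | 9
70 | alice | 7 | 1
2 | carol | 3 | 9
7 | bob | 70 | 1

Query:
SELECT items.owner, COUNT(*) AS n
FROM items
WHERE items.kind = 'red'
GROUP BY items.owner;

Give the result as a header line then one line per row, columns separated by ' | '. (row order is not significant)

After WHERE (1 rows):
items.kind | items.rank | items.owner | items.tag
red | 4 | bob | A
After GROUP BY (1 rows):
items.owner | n
bob | 1

== RESULT ==
items.owner | n
bob | 1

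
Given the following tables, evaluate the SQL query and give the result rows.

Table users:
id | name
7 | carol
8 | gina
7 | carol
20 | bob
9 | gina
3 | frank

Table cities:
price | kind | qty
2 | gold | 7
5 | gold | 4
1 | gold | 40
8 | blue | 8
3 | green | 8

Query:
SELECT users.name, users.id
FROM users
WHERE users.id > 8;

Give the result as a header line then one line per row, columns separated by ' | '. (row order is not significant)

After WHERE (2 rows):
users.id | users.name
20 | bob
9 | gina
After SELECT (2 rows):
users.name | users.id
bob | 20
gina | 9

== RESULT ==
users.name | users.id
bob | 20
gina | 9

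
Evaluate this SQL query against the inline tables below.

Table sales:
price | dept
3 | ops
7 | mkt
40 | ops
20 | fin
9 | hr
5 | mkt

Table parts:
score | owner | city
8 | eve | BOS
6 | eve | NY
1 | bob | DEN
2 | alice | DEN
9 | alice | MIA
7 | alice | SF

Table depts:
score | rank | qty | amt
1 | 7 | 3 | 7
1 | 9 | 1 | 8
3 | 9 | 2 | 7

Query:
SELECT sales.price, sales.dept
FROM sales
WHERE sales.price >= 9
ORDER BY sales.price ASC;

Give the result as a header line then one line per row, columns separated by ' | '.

After WHERE (3 rows):
sales.price | sales.dept
40 | ops
20 | fin
9 | hr
After SELECT (3 rows):
sales.price | sales.dept
40 | ops
20 | fin
9 | hr
After ORDER BY (3 rows):
sales.price | sales.dept
9 | hr
20 | fin
40 | ops

== RESULT ==
sales.price | sales.dept
9 | hr
20 | fin
40 | ops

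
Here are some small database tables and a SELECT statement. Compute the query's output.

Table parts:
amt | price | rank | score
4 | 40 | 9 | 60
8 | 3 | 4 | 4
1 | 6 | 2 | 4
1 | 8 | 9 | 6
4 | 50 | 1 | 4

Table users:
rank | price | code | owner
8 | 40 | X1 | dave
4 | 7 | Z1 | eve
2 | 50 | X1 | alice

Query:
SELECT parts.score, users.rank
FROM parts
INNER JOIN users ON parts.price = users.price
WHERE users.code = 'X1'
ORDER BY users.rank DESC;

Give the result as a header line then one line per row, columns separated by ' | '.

== RESULT ==
parts.score | users.rank
60 | 8
4 | 2

Derivation:
After JOIN users (2 rows):
parts.amt | parts.price | parts.rank | parts.score | users.rank | users.price | users.code | users.owner
4 | 40 | 9 | 60 | 8 | 40 | X1 | dave
4 | 50 | 1 | 4 | 2 | 50 | X1 | alice
After WHERE (2 rows):
parts.amt | parts.price | parts.rank | parts.score | users.rank | users.price | users.code | users.owner
4 | 40 | 9 | 60 | 8 | 40 | X1 | dave
4 | 50 | 1 | 4 | 2 | 50 | X1 | alice
After SELECT (2 rows):
parts.score | users.rank
60 | 8
4 | 2
After ORDER BY (2 rows):
parts.score | users.rank
60 | 8
4 | 2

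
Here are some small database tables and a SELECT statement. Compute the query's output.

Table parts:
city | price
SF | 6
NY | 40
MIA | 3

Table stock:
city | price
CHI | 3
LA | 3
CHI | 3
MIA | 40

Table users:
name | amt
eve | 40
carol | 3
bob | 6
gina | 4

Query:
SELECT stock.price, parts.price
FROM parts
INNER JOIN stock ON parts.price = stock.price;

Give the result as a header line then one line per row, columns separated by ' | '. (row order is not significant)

After JOIN stock (4 rows):
parts.city | parts.price | stock.city | stock.price
NY | 40 | MIA | 40
MIA | 3 | CHI | 3
MIA | 3 | LA | 3
MIA | 3 | CHI | 3
After SELECT (4 rows):
stock.price | parts.price
40 | 40
3 | 3
3 | 3
3 | 3

== RESULT ==
stock.price | parts.price
40 | 40
3 | 3
3 | 3
3 | 3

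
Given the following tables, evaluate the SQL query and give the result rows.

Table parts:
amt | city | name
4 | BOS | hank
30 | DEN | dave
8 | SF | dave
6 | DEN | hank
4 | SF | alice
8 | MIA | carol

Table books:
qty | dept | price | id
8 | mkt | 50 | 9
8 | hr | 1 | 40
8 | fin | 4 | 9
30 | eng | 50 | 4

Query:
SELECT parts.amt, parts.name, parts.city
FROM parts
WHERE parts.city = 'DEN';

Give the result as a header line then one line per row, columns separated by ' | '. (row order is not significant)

After WHERE (2 rows):
parts.amt | parts.city | parts.name
30 | DEN | dave
6 | DEN | hank
After SELECT (2 rows):
parts.amt | parts.name | parts.city
30 | dave | DEN
6 | hank | DEN

== RESULT ==
parts.amt | parts.name | parts.city
30 | dave | DEN
6 | hank | DEN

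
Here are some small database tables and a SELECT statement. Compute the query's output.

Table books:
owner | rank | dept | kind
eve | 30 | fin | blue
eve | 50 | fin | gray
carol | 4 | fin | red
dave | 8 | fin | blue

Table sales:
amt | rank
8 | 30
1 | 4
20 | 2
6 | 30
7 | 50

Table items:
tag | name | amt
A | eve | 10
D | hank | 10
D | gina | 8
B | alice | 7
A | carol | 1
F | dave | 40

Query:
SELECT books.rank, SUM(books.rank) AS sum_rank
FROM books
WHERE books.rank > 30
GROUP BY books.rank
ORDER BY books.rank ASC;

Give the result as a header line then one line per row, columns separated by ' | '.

After WHERE (1 rows):
books.owner | books.rank | books.dept | books.kind
eve | 50 | fin | gray
After GROUP BY (1 rows):
books.rank | sum_rank
50 | 50
After ORDER BY (1 rows):
books.rank | sum_rank
50 | 50

== RESULT ==
books.rank | sum_rank
50 | 50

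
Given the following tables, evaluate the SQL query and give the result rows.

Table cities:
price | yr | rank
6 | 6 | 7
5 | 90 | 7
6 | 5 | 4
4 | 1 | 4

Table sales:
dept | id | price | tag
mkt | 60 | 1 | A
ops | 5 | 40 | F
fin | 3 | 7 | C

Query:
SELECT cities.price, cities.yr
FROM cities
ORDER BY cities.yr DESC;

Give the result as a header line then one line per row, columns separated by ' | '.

After SELECT (4 rows):
cities.price | cities.yr
6 | 6
5 | 90
6 | 5
4 | 1
After ORDER BY (4 rows):
cities.price | cities.yr
5 | 90
6 | 6
6 | 5
4 | 1

== RESULT ==
cities.price | cities.yr
5 | 90
6 | 6
6 | 5
4 | 1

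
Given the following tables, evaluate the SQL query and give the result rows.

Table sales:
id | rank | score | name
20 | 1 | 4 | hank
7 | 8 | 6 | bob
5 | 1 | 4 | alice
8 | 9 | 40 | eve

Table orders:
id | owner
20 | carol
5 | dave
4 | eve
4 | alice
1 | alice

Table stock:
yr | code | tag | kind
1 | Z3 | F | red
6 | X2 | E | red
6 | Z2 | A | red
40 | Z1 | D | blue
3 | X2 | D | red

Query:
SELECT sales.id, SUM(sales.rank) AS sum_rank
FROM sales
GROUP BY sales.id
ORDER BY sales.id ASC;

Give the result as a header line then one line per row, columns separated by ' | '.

After GROUP BY (4 rows):
sales.id | sum_rank
20 | 1
7 | 8
5 | 1
8 | 9
After ORDER BY (4 rows):
sales.id | sum_rank
5 | 1
7 | 8
8 | 9
20 | 1

== RESULT ==
sales.id | sum_rank
5 | 1
7 | 8
8 | 9
20 | 1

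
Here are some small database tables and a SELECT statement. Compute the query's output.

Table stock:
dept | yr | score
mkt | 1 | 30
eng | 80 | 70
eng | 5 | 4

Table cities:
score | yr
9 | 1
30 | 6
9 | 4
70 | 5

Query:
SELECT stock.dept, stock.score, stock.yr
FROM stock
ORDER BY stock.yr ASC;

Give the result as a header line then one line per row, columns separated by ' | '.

After SELECT (3 rows):
stock.dept | stock.score | stock.yr
mkt | 30 | 1
eng | 70 | 80
eng | 4 | 5
After ORDER BY (3 rows):
stock.dept | stock.score | stock.yr
mkt | 30 | 1
eng | 4 | 5
eng | 70 | 80

== RESULT ==
stock.dept | stock.score | stock.yr
mkt | 30 | 1
eng | 4 | 5
eng | 70 | 80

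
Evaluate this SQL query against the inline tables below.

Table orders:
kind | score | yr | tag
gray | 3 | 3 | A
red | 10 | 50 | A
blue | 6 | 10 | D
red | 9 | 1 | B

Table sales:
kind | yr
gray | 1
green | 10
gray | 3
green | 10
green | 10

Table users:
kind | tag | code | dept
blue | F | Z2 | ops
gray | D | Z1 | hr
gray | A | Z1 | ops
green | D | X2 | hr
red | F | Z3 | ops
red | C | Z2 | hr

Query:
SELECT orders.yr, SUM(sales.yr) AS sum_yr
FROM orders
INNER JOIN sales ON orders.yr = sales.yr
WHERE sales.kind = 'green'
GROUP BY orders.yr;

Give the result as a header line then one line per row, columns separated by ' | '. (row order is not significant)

== RESULT ==
orders.yr | sum_yr
10 | 30

Derivation:
After JOIN sales (5 rows):
orders.kind | orders.score | orders.yr | orders.tag | sales.kind | sales.yr
gray | 3 | 3 | A | gray | 3
blue | 6 | 10 | D | green | 10
blue | 6 | 10 | D | green | 10
blue | 6 | 10 | D | green | 10
red | 9 | 1 | B | gray | 1
After WHERE (3 rows):
orders.kind | orders.score | orders.yr | orders.tag | sales.kind | sales.yr
blue | 6 | 10 | D | green | 10
blue | 6 | 10 | D | green | 10
blue | 6 | 10 | D | green | 10
After GROUP BY (1 rows):
orders.yr | sum_yr
10 | 30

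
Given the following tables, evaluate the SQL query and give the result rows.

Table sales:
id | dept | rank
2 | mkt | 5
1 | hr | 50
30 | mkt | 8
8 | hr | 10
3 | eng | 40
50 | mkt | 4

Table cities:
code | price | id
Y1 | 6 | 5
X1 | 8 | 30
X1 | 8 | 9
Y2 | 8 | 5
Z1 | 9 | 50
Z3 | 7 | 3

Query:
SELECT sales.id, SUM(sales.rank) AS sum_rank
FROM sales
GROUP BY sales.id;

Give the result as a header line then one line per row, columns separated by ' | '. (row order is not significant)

After GROUP BY (6 rows):
sales.id | sum_rank
2 | 5
1 | 50
30 | 8
8 | 10
3 | 40
50 | 4

== RESULT ==
sales.id | sum_rank
2 | 5
1 | 50
30 | 8
8 | 10
3 | 40
50 | 4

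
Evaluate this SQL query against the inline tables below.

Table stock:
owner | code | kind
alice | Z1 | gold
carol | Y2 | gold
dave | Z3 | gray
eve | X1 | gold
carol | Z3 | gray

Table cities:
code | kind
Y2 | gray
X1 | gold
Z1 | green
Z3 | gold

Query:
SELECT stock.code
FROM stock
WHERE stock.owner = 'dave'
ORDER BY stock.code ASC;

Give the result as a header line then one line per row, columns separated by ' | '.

After WHERE (1 rows):
stock.owner | stock.code | stock.kind
dave | Z3 | gray
After SELECT (1 rows):
stock.code
Z3
After ORDER BY (1 rows):
stock.code
Z3

== RESULT ==
stock.code
Z3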